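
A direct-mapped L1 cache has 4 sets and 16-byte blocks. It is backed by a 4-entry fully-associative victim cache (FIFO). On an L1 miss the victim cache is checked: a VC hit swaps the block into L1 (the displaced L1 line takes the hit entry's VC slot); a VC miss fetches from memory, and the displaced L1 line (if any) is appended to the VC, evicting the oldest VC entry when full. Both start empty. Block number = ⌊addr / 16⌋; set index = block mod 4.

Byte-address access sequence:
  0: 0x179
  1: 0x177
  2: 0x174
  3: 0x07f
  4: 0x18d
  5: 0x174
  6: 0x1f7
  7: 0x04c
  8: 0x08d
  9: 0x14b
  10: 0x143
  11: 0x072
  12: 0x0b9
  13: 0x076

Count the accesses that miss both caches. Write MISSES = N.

0: 0x179 (blk 23, set 3) → MISS  vc=[]
1: 0x177 (blk 23, set 3) → L1-HIT  vc=[]
2: 0x174 (blk 23, set 3) → L1-HIT  vc=[]
3: 0x7f (blk 7, set 3) → MISS  vc=[23]
4: 0x18d (blk 24, set 0) → MISS  vc=[23]
5: 0x174 (blk 23, set 3) → VC-HIT  vc=[7]
6: 0x1f7 (blk 31, set 3) → MISS  vc=[7, 23]
7: 0x4c (blk 4, set 0) → MISS  vc=[7, 23, 24]
8: 0x8d (blk 8, set 0) → MISS  vc=[7, 23, 24, 4]
9: 0x14b (blk 20, set 0) → MISS  vc=[23, 24, 4, 8]
10: 0x143 (blk 20, set 0) → L1-HIT  vc=[23, 24, 4, 8]
11: 0x72 (blk 7, set 3) → MISS  vc=[24, 4, 8, 31]
12: 0xb9 (blk 11, set 3) → MISS  vc=[4, 8, 31, 7]
13: 0x76 (blk 7, set 3) → VC-HIT  vc=[4, 8, 31, 11]

MISSES = 9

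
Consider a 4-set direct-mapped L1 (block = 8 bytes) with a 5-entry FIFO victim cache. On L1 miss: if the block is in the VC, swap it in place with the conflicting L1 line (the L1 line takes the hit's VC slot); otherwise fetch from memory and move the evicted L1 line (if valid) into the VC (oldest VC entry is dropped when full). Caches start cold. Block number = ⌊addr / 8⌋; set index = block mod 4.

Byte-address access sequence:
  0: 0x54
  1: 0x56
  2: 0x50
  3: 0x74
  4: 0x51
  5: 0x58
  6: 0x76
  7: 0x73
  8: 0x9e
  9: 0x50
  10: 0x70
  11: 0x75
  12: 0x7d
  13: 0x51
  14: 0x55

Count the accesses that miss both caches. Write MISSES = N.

  [0] addr=0x54 blk=10 s=2: MISS | VC []
  [1] addr=0x56 blk=10 s=2: L1-HIT | VC []
  [2] addr=0x50 blk=10 s=2: L1-HIT | VC []
  [3] addr=0x74 blk=14 s=2: MISS | VC [10]
  [4] addr=0x51 blk=10 s=2: VC-HIT | VC [14]
  [5] addr=0x58 blk=11 s=3: MISS | VC [14]
  [6] addr=0x76 blk=14 s=2: VC-HIT | VC [10]
  [7] addr=0x73 blk=14 s=2: L1-HIT | VC [10]
  [8] addr=0x9e blk=19 s=3: MISS | VC [10, 11]
  [9] addr=0x50 blk=10 s=2: VC-HIT | VC [14, 11]
  [10] addr=0x70 blk=14 s=2: VC-HIT | VC [10, 11]
  [11] addr=0x75 blk=14 s=2: L1-HIT | VC [10, 11]
  [12] addr=0x7d blk=15 s=3: MISS | VC [10, 11, 19]
  [13] addr=0x51 blk=10 s=2: VC-HIT | VC [14, 11, 19]
  [14] addr=0x55 blk=10 s=2: L1-HIT | VC [14, 11, 19]

MISSES = 5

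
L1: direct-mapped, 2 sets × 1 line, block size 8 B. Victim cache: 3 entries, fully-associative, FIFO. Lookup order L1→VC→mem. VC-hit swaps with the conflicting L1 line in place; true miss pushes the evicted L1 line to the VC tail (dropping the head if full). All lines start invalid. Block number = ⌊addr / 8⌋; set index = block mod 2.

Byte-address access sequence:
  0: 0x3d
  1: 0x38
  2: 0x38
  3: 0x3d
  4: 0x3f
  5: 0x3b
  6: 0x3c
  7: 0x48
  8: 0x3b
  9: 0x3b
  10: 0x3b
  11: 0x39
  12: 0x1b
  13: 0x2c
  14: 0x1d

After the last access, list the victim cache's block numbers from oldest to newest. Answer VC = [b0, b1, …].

0: 0x3d (blk 7, set 1) → MISS  vc=[]
1: 0x38 (blk 7, set 1) → L1-HIT  vc=[]
2: 0x38 (blk 7, set 1) → L1-HIT  vc=[]
3: 0x3d (blk 7, set 1) → L1-HIT  vc=[]
4: 0x3f (blk 7, set 1) → L1-HIT  vc=[]
5: 0x3b (blk 7, set 1) → L1-HIT  vc=[]
6: 0x3c (blk 7, set 1) → L1-HIT  vc=[]
7: 0x48 (blk 9, set 1) → MISS  vc=[7]
8: 0x3b (blk 7, set 1) → VC-HIT  vc=[9]
9: 0x3b (blk 7, set 1) → L1-HIT  vc=[9]
10: 0x3b (blk 7, set 1) → L1-HIT  vc=[9]
11: 0x39 (blk 7, set 1) → L1-HIT  vc=[9]
12: 0x1b (blk 3, set 1) → MISS  vc=[9, 7]
13: 0x2c (blk 5, set 1) → MISS  vc=[9, 7, 3]
14: 0x1d (blk 3, set 1) → VC-HIT  vc=[9, 7, 5]

VC = [9, 7, 5]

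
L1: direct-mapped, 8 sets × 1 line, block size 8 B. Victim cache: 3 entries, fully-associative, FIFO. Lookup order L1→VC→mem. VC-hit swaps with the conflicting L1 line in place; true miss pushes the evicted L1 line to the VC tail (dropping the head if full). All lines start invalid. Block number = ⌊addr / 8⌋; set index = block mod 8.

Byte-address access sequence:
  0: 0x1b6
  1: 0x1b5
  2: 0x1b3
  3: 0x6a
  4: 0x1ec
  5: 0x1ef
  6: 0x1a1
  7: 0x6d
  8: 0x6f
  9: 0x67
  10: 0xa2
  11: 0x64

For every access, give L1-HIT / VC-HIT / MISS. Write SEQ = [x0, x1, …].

#0 0x1b6→b54/s6 MISS; vc=[]
#1 0x1b5→b54/s6 L1-HIT; vc=[]
#2 0x1b3→b54/s6 L1-HIT; vc=[]
#3 0x6a→b13/s5 MISS; vc=[]
#4 0x1ec→b61/s5 MISS; vc=[13]
#5 0x1ef→b61/s5 L1-HIT; vc=[13]
#6 0x1a1→b52/s4 MISS; vc=[13]
#7 0x6d→b13/s5 VC-HIT; vc=[61]
#8 0x6f→b13/s5 L1-HIT; vc=[61]
#9 0x67→b12/s4 MISS; vc=[61,52]
#10 0xa2→b20/s4 MISS; vc=[61,52,12]
#11 0x64→b12/s4 VC-HIT; vc=[61,52,20]

SEQ = [MISS, L1-HIT, L1-HIT, MISS, MISS, L1-HIT, MISS, VC-HIT, L1-HIT, MISS, MISS, VC-HIT]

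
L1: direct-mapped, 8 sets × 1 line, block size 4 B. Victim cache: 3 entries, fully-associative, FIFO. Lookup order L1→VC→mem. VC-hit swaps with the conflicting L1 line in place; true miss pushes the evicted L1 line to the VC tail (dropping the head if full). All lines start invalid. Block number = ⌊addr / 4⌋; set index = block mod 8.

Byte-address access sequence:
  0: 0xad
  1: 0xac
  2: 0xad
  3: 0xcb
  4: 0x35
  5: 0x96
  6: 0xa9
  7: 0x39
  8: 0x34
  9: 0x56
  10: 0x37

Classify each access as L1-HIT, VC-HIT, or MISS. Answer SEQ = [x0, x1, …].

0: 0xad (blk 43, set 3) → MISS  vc=[]
1: 0xac (blk 43, set 3) → L1-HIT  vc=[]
2: 0xad (blk 43, set 3) → L1-HIT  vc=[]
3: 0xcb (blk 50, set 2) → MISS  vc=[]
4: 0x35 (blk 13, set 5) → MISS  vc=[]
5: 0x96 (blk 37, set 5) → MISS  vc=[13]
6: 0xa9 (blk 42, set 2) → MISS  vc=[13, 50]
7: 0x39 (blk 14, set 6) → MISS  vc=[13, 50]
8: 0x34 (blk 13, set 5) → VC-HIT  vc=[37, 50]
9: 0x56 (blk 21, set 5) → MISS  vc=[37, 50, 13]
10: 0x37 (blk 13, set 5) → VC-HIT  vc=[37, 50, 21]

SEQ = [MISS, L1-HIT, L1-HIT, MISS, MISS, MISS, MISS, MISS, VC-HIT, MISS, VC-HIT]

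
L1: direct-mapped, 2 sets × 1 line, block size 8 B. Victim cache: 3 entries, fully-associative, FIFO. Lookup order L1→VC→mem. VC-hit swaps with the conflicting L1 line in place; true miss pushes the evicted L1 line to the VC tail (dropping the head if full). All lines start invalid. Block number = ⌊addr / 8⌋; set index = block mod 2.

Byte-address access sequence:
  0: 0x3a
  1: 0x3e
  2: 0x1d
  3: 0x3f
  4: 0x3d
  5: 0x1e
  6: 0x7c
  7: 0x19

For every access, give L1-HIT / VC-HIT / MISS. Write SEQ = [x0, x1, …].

#0 0x3a→b7/s1 MISS; vc=[]
#1 0x3e→b7/s1 L1-HIT; vc=[]
#2 0x1d→b3/s1 MISS; vc=[7]
#3 0x3f→b7/s1 VC-HIT; vc=[3]
#4 0x3d→b7/s1 L1-HIT; vc=[3]
#5 0x1e→b3/s1 VC-HIT; vc=[7]
#6 0x7c→b15/s1 MISS; vc=[7,3]
#7 0x19→b3/s1 VC-HIT; vc=[7,15]

SEQ = [MISS, L1-HIT, MISS, VC-HIT, L1-HIT, VC-HIT, MISS, VC-HIT]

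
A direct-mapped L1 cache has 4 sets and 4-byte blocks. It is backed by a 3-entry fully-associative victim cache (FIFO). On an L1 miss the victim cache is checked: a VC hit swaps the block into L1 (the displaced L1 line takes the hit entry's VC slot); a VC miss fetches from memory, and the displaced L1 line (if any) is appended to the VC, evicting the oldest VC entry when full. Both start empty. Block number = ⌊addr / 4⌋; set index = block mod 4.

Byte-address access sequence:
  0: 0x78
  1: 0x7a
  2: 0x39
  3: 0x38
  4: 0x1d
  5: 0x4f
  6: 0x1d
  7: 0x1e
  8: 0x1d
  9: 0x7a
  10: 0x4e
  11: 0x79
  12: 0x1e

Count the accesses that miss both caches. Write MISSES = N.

MISSES = 4

  [0] addr=0x78 blk=30 s=2: MISS | VC []
  [1] addr=0x7a blk=30 s=2: L1-HIT | VC []
  [2] addr=0x39 blk=14 s=2: MISS | VC [30]
  [3] addr=0x38 blk=14 s=2: L1-HIT | VC [30]
  [4] addr=0x1d blk=7 s=3: MISS | VC [30]
  [5] addr=0x4f blk=19 s=3: MISS | VC [30, 7]
  [6] addr=0x1d blk=7 s=3: VC-HIT | VC [30, 19]
  [7] addr=0x1e blk=7 s=3: L1-HIT | VC [30, 19]
  [8] addr=0x1d blk=7 s=3: L1-HIT | VC [30, 19]
  [9] addr=0x7a blk=30 s=2: VC-HIT | VC [14, 19]
  [10] addr=0x4e blk=19 s=3: VC-HIT | VC [14, 7]
  [11] addr=0x79 blk=30 s=2: L1-HIT | VC [14, 7]
  [12] addr=0x1e blk=7 s=3: VC-HIT | VC [14, 19]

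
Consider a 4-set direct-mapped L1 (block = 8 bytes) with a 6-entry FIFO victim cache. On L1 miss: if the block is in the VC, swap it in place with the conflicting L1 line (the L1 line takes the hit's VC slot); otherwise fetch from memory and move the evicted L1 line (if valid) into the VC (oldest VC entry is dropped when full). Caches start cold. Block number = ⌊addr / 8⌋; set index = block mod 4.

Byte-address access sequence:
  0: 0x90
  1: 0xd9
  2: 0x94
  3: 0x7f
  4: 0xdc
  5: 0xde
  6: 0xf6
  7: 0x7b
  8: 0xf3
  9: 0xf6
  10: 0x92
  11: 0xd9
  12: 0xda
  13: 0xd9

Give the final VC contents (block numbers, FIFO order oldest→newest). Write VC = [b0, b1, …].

0: 0x90 (blk 18, set 2) → MISS  vc=[]
1: 0xd9 (blk 27, set 3) → MISS  vc=[]
2: 0x94 (blk 18, set 2) → L1-HIT  vc=[]
3: 0x7f (blk 15, set 3) → MISS  vc=[27]
4: 0xdc (blk 27, set 3) → VC-HIT  vc=[15]
5: 0xde (blk 27, set 3) → L1-HIT  vc=[15]
6: 0xf6 (blk 30, set 2) → MISS  vc=[15, 18]
7: 0x7b (blk 15, set 3) → VC-HIT  vc=[27, 18]
8: 0xf3 (blk 30, set 2) → L1-HIT  vc=[27, 18]
9: 0xf6 (blk 30, set 2) → L1-HIT  vc=[27, 18]
10: 0x92 (blk 18, set 2) → VC-HIT  vc=[27, 30]
11: 0xd9 (blk 27, set 3) → VC-HIT  vc=[15, 30]
12: 0xda (blk 27, set 3) → L1-HIT  vc=[15, 30]
13: 0xd9 (blk 27, set 3) → L1-HIT  vc=[15, 30]

VC = [15, 30]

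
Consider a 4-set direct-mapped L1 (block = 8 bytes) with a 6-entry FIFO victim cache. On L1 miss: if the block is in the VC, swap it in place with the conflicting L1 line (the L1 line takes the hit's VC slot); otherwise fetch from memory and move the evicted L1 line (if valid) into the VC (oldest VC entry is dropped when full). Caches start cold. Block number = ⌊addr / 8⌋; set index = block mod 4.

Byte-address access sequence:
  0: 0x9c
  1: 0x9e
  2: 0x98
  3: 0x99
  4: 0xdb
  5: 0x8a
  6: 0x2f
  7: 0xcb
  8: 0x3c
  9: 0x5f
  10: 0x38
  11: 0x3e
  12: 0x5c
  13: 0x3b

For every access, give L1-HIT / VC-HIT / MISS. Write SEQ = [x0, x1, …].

  [0] addr=0x9c blk=19 s=3: MISS | VC []
  [1] addr=0x9e blk=19 s=3: L1-HIT | VC []
  [2] addr=0x98 blk=19 s=3: L1-HIT | VC []
  [3] addr=0x99 blk=19 s=3: L1-HIT | VC []
  [4] addr=0xdb blk=27 s=3: MISS | VC [19]
  [5] addr=0x8a blk=17 s=1: MISS | VC [19]
  [6] addr=0x2f blk=5 s=1: MISS | VC [19, 17]
  [7] addr=0xcb blk=25 s=1: MISS | VC [19, 17, 5]
  [8] addr=0x3c blk=7 s=3: MISS | VC [19, 17, 5, 27]
  [9] addr=0x5f blk=11 s=3: MISS | VC [19, 17, 5, 27, 7]
  [10] addr=0x38 blk=7 s=3: VC-HIT | VC [19, 17, 5, 27, 11]
  [11] addr=0x3e blk=7 s=3: L1-HIT | VC [19, 17, 5, 27, 11]
  [12] addr=0x5c blk=11 s=3: VC-HIT | VC [19, 17, 5, 27, 7]
  [13] addr=0x3b blk=7 s=3: VC-HIT | VC [19, 17, 5, 27, 11]

SEQ = [MISS, L1-HIT, L1-HIT, L1-HIT, MISS, MISS, MISS, MISS, MISS, MISS, VC-HIT, L1-HIT, VC-HIT, VC-HIT]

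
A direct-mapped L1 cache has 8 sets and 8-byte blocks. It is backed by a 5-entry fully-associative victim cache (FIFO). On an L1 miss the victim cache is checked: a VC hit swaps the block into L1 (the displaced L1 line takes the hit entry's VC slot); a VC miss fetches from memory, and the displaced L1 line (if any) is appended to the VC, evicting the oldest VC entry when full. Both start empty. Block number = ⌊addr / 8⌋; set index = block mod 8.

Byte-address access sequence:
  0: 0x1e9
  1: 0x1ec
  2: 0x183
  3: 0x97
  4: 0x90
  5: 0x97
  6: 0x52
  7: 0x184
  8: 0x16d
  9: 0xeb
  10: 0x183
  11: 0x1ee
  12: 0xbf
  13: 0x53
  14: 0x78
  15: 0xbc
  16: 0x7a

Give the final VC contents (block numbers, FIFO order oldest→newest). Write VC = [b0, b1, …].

VC = [18, 29, 45, 23]

0: 0x1e9 (blk 61, set 5) → MISS  vc=[]
1: 0x1ec (blk 61, set 5) → L1-HIT  vc=[]
2: 0x183 (blk 48, set 0) → MISS  vc=[]
3: 0x97 (blk 18, set 2) → MISS  vc=[]
4: 0x90 (blk 18, set 2) → L1-HIT  vc=[]
5: 0x97 (blk 18, set 2) → L1-HIT  vc=[]
6: 0x52 (blk 10, set 2) → MISS  vc=[18]
7: 0x184 (blk 48, set 0) → L1-HIT  vc=[18]
8: 0x16d (blk 45, set 5) → MISS  vc=[18, 61]
9: 0xeb (blk 29, set 5) → MISS  vc=[18, 61, 45]
10: 0x183 (blk 48, set 0) → L1-HIT  vc=[18, 61, 45]
11: 0x1ee (blk 61, set 5) → VC-HIT  vc=[18, 29, 45]
12: 0xbf (blk 23, set 7) → MISS  vc=[18, 29, 45]
13: 0x53 (blk 10, set 2) → L1-HIT  vc=[18, 29, 45]
14: 0x78 (blk 15, set 7) → MISS  vc=[18, 29, 45, 23]
15: 0xbc (blk 23, set 7) → VC-HIT  vc=[18, 29, 45, 15]
16: 0x7a (blk 15, set 7) → VC-HIT  vc=[18, 29, 45, 23]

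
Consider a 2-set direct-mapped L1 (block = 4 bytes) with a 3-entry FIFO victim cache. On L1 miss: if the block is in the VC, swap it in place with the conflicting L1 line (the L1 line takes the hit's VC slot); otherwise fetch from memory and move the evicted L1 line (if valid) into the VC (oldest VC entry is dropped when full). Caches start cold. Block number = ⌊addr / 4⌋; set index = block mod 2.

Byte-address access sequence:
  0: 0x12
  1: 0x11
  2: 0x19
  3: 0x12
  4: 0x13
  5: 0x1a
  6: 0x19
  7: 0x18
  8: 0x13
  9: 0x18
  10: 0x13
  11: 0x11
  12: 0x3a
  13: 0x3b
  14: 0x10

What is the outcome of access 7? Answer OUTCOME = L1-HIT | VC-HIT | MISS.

  [0] addr=0x12 blk=4 s=0: MISS | VC []
  [1] addr=0x11 blk=4 s=0: L1-HIT | VC []
  [2] addr=0x19 blk=6 s=0: MISS | VC [4]
  [3] addr=0x12 blk=4 s=0: VC-HIT | VC [6]
  [4] addr=0x13 blk=4 s=0: L1-HIT | VC [6]
  [5] addr=0x1a blk=6 s=0: VC-HIT | VC [4]
  [6] addr=0x19 blk=6 s=0: L1-HIT | VC [4]
  [7] addr=0x18 blk=6 s=0: L1-HIT | VC [4]
  [8] addr=0x13 blk=4 s=0: VC-HIT | VC [6]
  [9] addr=0x18 blk=6 s=0: VC-HIT | VC [4]
  [10] addr=0x13 blk=4 s=0: VC-HIT | VC [6]
  [11] addr=0x11 blk=4 s=0: L1-HIT | VC [6]
  [12] addr=0x3a blk=14 s=0: MISS | VC [6, 4]
  [13] addr=0x3b blk=14 s=0: L1-HIT | VC [6, 4]
  [14] addr=0x10 blk=4 s=0: VC-HIT | VC [6, 14]

OUTCOME = L1-HIT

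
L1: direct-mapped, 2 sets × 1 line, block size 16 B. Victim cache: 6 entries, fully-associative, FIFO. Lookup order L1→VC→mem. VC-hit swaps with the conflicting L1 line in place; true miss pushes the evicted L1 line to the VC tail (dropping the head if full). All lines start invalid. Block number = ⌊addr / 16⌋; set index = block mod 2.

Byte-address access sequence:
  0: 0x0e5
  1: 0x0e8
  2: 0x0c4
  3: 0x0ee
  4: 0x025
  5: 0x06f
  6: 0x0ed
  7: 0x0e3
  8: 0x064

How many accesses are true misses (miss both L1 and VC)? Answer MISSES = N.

#0 0xe5→b14/s0 MISS; vc=[]
#1 0xe8→b14/s0 L1-HIT; vc=[]
#2 0xc4→b12/s0 MISS; vc=[14]
#3 0xee→b14/s0 VC-HIT; vc=[12]
#4 0x25→b2/s0 MISS; vc=[12,14]
#5 0x6f→b6/s0 MISS; vc=[12,14,2]
#6 0xed→b14/s0 VC-HIT; vc=[12,6,2]
#7 0xe3→b14/s0 L1-HIT; vc=[12,6,2]
#8 0x64→b6/s0 VC-HIT; vc=[12,14,2]

MISSES = 4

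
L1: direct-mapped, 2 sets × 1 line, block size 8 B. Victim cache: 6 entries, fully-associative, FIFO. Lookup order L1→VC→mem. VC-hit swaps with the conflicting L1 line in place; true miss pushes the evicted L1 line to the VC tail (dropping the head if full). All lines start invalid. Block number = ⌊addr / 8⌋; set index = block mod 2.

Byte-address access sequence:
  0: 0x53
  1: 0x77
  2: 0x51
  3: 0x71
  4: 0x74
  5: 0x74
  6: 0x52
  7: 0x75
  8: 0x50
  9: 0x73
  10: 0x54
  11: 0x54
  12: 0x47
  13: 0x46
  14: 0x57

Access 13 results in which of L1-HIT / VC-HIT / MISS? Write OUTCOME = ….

OUTCOME = L1-HIT

0: 0x53 (blk 10, set 0) → MISS  vc=[]
1: 0x77 (blk 14, set 0) → MISS  vc=[10]
2: 0x51 (blk 10, set 0) → VC-HIT  vc=[14]
3: 0x71 (blk 14, set 0) → VC-HIT  vc=[10]
4: 0x74 (blk 14, set 0) → L1-HIT  vc=[10]
5: 0x74 (blk 14, set 0) → L1-HIT  vc=[10]
6: 0x52 (blk 10, set 0) → VC-HIT  vc=[14]
7: 0x75 (blk 14, set 0) → VC-HIT  vc=[10]
8: 0x50 (blk 10, set 0) → VC-HIT  vc=[14]
9: 0x73 (blk 14, set 0) → VC-HIT  vc=[10]
10: 0x54 (blk 10, set 0) → VC-HIT  vc=[14]
11: 0x54 (blk 10, set 0) → L1-HIT  vc=[14]
12: 0x47 (blk 8, set 0) → MISS  vc=[14, 10]
13: 0x46 (blk 8, set 0) → L1-HIT  vc=[14, 10]
14: 0x57 (blk 10, set 0) → VC-HIT  vc=[14, 8]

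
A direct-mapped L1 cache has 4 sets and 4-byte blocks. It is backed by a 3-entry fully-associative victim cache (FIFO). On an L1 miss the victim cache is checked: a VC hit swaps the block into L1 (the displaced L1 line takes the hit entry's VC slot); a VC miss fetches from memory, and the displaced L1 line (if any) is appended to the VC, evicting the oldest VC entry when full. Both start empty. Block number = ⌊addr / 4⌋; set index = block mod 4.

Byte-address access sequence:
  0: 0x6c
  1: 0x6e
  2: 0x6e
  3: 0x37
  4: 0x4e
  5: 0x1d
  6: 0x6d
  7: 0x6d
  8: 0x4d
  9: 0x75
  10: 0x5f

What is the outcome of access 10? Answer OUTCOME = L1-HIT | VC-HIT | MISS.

OUTCOME = MISS

#0 0x6c→b27/s3 MISS; vc=[]
#1 0x6e→b27/s3 L1-HIT; vc=[]
#2 0x6e→b27/s3 L1-HIT; vc=[]
#3 0x37→b13/s1 MISS; vc=[]
#4 0x4e→b19/s3 MISS; vc=[27]
#5 0x1d→b7/s3 MISS; vc=[27,19]
#6 0x6d→b27/s3 VC-HIT; vc=[7,19]
#7 0x6d→b27/s3 L1-HIT; vc=[7,19]
#8 0x4d→b19/s3 VC-HIT; vc=[7,27]
#9 0x75→b29/s1 MISS; vc=[7,27,13]
#10 0x5f→b23/s3 MISS; vc=[27,13,19]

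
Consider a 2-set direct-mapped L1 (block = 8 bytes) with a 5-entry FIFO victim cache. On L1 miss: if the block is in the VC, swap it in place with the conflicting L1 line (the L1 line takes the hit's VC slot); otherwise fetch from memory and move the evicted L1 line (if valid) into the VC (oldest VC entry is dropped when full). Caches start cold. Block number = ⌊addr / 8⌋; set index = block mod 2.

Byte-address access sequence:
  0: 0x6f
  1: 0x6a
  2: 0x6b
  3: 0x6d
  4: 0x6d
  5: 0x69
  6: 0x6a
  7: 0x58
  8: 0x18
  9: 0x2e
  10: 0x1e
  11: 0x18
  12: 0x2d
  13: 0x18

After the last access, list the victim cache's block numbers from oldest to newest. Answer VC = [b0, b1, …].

VC = [13, 11, 5]

0: 0x6f (blk 13, set 1) → MISS  vc=[]
1: 0x6a (blk 13, set 1) → L1-HIT  vc=[]
2: 0x6b (blk 13, set 1) → L1-HIT  vc=[]
3: 0x6d (blk 13, set 1) → L1-HIT  vc=[]
4: 0x6d (blk 13, set 1) → L1-HIT  vc=[]
5: 0x69 (blk 13, set 1) → L1-HIT  vc=[]
6: 0x6a (blk 13, set 1) → L1-HIT  vc=[]
7: 0x58 (blk 11, set 1) → MISS  vc=[13]
8: 0x18 (blk 3, set 1) → MISS  vc=[13, 11]
9: 0x2e (blk 5, set 1) → MISS  vc=[13, 11, 3]
10: 0x1e (blk 3, set 1) → VC-HIT  vc=[13, 11, 5]
11: 0x18 (blk 3, set 1) → L1-HIT  vc=[13, 11, 5]
12: 0x2d (blk 5, set 1) → VC-HIT  vc=[13, 11, 3]
13: 0x18 (blk 3, set 1) → VC-HIT  vc=[13, 11, 5]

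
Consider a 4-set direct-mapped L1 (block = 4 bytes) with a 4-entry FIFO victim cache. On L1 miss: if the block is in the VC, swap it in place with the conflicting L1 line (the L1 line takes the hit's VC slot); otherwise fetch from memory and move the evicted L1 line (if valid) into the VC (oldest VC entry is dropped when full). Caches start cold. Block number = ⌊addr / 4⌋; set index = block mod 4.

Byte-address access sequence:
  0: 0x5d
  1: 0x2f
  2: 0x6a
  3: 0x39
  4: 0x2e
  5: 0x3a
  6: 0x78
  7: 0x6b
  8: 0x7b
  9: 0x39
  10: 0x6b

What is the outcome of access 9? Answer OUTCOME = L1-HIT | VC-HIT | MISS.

0: 0x5d (blk 23, set 3) → MISS  vc=[]
1: 0x2f (blk 11, set 3) → MISS  vc=[23]
2: 0x6a (blk 26, set 2) → MISS  vc=[23]
3: 0x39 (blk 14, set 2) → MISS  vc=[23, 26]
4: 0x2e (blk 11, set 3) → L1-HIT  vc=[23, 26]
5: 0x3a (blk 14, set 2) → L1-HIT  vc=[23, 26]
6: 0x78 (blk 30, set 2) → MISS  vc=[23, 26, 14]
7: 0x6b (blk 26, set 2) → VC-HIT  vc=[23, 30, 14]
8: 0x7b (blk 30, set 2) → VC-HIT  vc=[23, 26, 14]
9: 0x39 (blk 14, set 2) → VC-HIT  vc=[23, 26, 30]
10: 0x6b (blk 26, set 2) → VC-HIT  vc=[23, 14, 30]

OUTCOME = VC-HIT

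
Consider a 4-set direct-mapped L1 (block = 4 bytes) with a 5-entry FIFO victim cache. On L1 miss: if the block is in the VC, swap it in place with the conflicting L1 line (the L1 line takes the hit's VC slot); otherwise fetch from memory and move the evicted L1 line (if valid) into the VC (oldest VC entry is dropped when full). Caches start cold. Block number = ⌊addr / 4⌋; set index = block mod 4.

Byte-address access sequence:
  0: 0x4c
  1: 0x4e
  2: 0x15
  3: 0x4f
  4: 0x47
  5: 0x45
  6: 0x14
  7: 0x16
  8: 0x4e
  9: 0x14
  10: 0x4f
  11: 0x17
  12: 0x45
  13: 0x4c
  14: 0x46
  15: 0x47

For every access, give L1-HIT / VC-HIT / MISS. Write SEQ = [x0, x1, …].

0: 0x4c (blk 19, set 3) → MISS  vc=[]
1: 0x4e (blk 19, set 3) → L1-HIT  vc=[]
2: 0x15 (blk 5, set 1) → MISS  vc=[]
3: 0x4f (blk 19, set 3) → L1-HIT  vc=[]
4: 0x47 (blk 17, set 1) → MISS  vc=[5]
5: 0x45 (blk 17, set 1) → L1-HIT  vc=[5]
6: 0x14 (blk 5, set 1) → VC-HIT  vc=[17]
7: 0x16 (blk 5, set 1) → L1-HIT  vc=[17]
8: 0x4e (blk 19, set 3) → L1-HIT  vc=[17]
9: 0x14 (blk 5, set 1) → L1-HIT  vc=[17]
10: 0x4f (blk 19, set 3) → L1-HIT  vc=[17]
11: 0x17 (blk 5, set 1) → L1-HIT  vc=[17]
12: 0x45 (blk 17, set 1) → VC-HIT  vc=[5]
13: 0x4c (blk 19, set 3) → L1-HIT  vc=[5]
14: 0x46 (blk 17, set 1) → L1-HIT  vc=[5]
15: 0x47 (blk 17, set 1) → L1-HIT  vc=[5]

SEQ = [MISS, L1-HIT, MISS, L1-HIT, MISS, L1-HIT, VC-HIT, L1-HIT, L1-HIT, L1-HIT, L1-HIT, L1-HIT, VC-HIT, L1-HIT, L1-HIT, L1-HIT]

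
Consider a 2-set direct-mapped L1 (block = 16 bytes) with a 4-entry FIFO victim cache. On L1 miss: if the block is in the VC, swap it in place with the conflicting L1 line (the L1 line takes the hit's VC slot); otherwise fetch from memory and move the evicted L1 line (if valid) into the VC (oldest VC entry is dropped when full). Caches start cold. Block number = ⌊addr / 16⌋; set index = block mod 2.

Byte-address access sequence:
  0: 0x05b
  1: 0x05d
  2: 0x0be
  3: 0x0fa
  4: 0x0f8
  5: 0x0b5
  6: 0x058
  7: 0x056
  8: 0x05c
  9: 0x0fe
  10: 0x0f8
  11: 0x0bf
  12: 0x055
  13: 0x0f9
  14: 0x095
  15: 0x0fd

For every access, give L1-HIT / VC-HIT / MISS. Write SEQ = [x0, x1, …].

SEQ = [MISS, L1-HIT, MISS, MISS, L1-HIT, VC-HIT, VC-HIT, L1-HIT, L1-HIT, VC-HIT, L1-HIT, VC-HIT, VC-HIT, VC-HIT, MISS, VC-HIT]

#0 0x5b→b5/s1 MISS; vc=[]
#1 0x5d→b5/s1 L1-HIT; vc=[]
#2 0xbe→b11/s1 MISS; vc=[5]
#3 0xfa→b15/s1 MISS; vc=[5,11]
#4 0xf8→b15/s1 L1-HIT; vc=[5,11]
#5 0xb5→b11/s1 VC-HIT; vc=[5,15]
#6 0x58→b5/s1 VC-HIT; vc=[11,15]
#7 0x56→b5/s1 L1-HIT; vc=[11,15]
#8 0x5c→b5/s1 L1-HIT; vc=[11,15]
#9 0xfe→b15/s1 VC-HIT; vc=[11,5]
#10 0xf8→b15/s1 L1-HIT; vc=[11,5]
#11 0xbf→b11/s1 VC-HIT; vc=[15,5]
#12 0x55→b5/s1 VC-HIT; vc=[15,11]
#13 0xf9→b15/s1 VC-HIT; vc=[5,11]
#14 0x95→b9/s1 MISS; vc=[5,11,15]
#15 0xfd→b15/s1 VC-HIT; vc=[5,11,9]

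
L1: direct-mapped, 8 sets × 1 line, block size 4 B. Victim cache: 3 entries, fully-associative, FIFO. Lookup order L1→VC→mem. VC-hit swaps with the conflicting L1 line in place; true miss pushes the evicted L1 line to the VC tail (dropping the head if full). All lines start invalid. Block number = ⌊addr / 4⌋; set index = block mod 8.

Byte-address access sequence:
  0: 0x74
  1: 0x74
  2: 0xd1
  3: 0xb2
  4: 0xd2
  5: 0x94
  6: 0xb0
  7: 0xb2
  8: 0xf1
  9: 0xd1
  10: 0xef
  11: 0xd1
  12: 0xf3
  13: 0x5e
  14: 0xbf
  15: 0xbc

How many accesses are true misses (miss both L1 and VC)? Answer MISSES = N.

0: 0x74 (blk 29, set 5) → MISS  vc=[]
1: 0x74 (blk 29, set 5) → L1-HIT  vc=[]
2: 0xd1 (blk 52, set 4) → MISS  vc=[]
3: 0xb2 (blk 44, set 4) → MISS  vc=[52]
4: 0xd2 (blk 52, set 4) → VC-HIT  vc=[44]
5: 0x94 (blk 37, set 5) → MISS  vc=[44, 29]
6: 0xb0 (blk 44, set 4) → VC-HIT  vc=[52, 29]
7: 0xb2 (blk 44, set 4) → L1-HIT  vc=[52, 29]
8: 0xf1 (blk 60, set 4) → MISS  vc=[52, 29, 44]
9: 0xd1 (blk 52, set 4) → VC-HIT  vc=[60, 29, 44]
10: 0xef (blk 59, set 3) → MISS  vc=[60, 29, 44]
11: 0xd1 (blk 52, set 4) → L1-HIT  vc=[60, 29, 44]
12: 0xf3 (blk 60, set 4) → VC-HIT  vc=[52, 29, 44]
13: 0x5e (blk 23, set 7) → MISS  vc=[52, 29, 44]
14: 0xbf (blk 47, set 7) → MISS  vc=[29, 44, 23]
15: 0xbc (blk 47, set 7) → L1-HIT  vc=[29, 44, 23]

MISSES = 8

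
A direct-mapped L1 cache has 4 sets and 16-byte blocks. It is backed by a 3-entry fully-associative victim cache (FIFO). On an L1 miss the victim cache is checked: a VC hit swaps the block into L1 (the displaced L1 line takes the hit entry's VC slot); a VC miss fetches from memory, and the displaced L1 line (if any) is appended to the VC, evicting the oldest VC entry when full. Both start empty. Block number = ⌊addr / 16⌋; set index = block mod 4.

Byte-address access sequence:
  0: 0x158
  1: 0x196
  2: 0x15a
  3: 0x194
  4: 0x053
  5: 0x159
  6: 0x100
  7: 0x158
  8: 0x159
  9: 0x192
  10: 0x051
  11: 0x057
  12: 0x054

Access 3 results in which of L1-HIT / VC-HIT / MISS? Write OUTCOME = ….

OUTCOME = VC-HIT

0: 0x158 (blk 21, set 1) → MISS  vc=[]
1: 0x196 (blk 25, set 1) → MISS  vc=[21]
2: 0x15a (blk 21, set 1) → VC-HIT  vc=[25]
3: 0x194 (blk 25, set 1) → VC-HIT  vc=[21]
4: 0x53 (blk 5, set 1) → MISS  vc=[21, 25]
5: 0x159 (blk 21, set 1) → VC-HIT  vc=[5, 25]
6: 0x100 (blk 16, set 0) → MISS  vc=[5, 25]
7: 0x158 (blk 21, set 1) → L1-HIT  vc=[5, 25]
8: 0x159 (blk 21, set 1) → L1-HIT  vc=[5, 25]
9: 0x192 (blk 25, set 1) → VC-HIT  vc=[5, 21]
10: 0x51 (blk 5, set 1) → VC-HIT  vc=[25, 21]
11: 0x57 (blk 5, set 1) → L1-HIT  vc=[25, 21]
12: 0x54 (blk 5, set 1) → L1-HIT  vc=[25, 21]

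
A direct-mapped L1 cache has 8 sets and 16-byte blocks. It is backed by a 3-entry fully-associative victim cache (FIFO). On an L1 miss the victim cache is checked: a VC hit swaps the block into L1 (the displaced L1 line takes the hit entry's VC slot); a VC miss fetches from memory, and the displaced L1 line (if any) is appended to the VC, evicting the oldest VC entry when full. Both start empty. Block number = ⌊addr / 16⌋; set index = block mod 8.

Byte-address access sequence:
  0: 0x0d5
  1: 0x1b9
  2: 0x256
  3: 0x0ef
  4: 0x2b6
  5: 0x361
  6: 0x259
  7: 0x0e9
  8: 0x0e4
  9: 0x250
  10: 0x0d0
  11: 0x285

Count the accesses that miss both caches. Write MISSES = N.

  [0] addr=0xd5 blk=13 s=5: MISS | VC []
  [1] addr=0x1b9 blk=27 s=3: MISS | VC []
  [2] addr=0x256 blk=37 s=5: MISS | VC [13]
  [3] addr=0xef blk=14 s=6: MISS | VC [13]
  [4] addr=0x2b6 blk=43 s=3: MISS | VC [13, 27]
  [5] addr=0x361 blk=54 s=6: MISS | VC [13, 27, 14]
  [6] addr=0x259 blk=37 s=5: L1-HIT | VC [13, 27, 14]
  [7] addr=0xe9 blk=14 s=6: VC-HIT | VC [13, 27, 54]
  [8] addr=0xe4 blk=14 s=6: L1-HIT | VC [13, 27, 54]
  [9] addr=0x250 blk=37 s=5: L1-HIT | VC [13, 27, 54]
  [10] addr=0xd0 blk=13 s=5: VC-HIT | VC [37, 27, 54]
  [11] addr=0x285 blk=40 s=0: MISS | VC [37, 27, 54]

MISSES = 7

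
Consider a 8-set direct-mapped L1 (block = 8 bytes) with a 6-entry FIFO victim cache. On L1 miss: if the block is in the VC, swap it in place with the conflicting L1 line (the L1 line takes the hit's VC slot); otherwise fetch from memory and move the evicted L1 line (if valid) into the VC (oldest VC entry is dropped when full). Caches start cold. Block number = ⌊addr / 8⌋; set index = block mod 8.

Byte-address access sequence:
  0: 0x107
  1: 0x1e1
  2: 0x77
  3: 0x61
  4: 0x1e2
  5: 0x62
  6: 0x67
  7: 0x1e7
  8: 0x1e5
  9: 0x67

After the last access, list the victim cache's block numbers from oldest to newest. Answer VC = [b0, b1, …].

0: 0x107 (blk 32, set 0) → MISS  vc=[]
1: 0x1e1 (blk 60, set 4) → MISS  vc=[]
2: 0x77 (blk 14, set 6) → MISS  vc=[]
3: 0x61 (blk 12, set 4) → MISS  vc=[60]
4: 0x1e2 (blk 60, set 4) → VC-HIT  vc=[12]
5: 0x62 (blk 12, set 4) → VC-HIT  vc=[60]
6: 0x67 (blk 12, set 4) → L1-HIT  vc=[60]
7: 0x1e7 (blk 60, set 4) → VC-HIT  vc=[12]
8: 0x1e5 (blk 60, set 4) → L1-HIT  vc=[12]
9: 0x67 (blk 12, set 4) → VC-HIT  vc=[60]

VC = [60]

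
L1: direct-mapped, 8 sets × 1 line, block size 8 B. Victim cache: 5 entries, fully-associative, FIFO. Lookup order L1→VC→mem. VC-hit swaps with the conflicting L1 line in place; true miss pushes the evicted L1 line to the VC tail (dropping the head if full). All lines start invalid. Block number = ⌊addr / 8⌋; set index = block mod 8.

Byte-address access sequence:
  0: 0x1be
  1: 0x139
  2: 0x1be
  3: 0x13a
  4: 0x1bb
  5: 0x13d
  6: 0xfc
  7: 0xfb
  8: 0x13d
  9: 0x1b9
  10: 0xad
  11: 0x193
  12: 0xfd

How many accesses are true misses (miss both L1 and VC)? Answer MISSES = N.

MISSES = 5

  [0] addr=0x1be blk=55 s=7: MISS | VC []
  [1] addr=0x139 blk=39 s=7: MISS | VC [55]
  [2] addr=0x1be blk=55 s=7: VC-HIT | VC [39]
  [3] addr=0x13a blk=39 s=7: VC-HIT | VC [55]
  [4] addr=0x1bb blk=55 s=7: VC-HIT | VC [39]
  [5] addr=0x13d blk=39 s=7: VC-HIT | VC [55]
  [6] addr=0xfc blk=31 s=7: MISS | VC [55, 39]
  [7] addr=0xfb blk=31 s=7: L1-HIT | VC [55, 39]
  [8] addr=0x13d blk=39 s=7: VC-HIT | VC [55, 31]
  [9] addr=0x1b9 blk=55 s=7: VC-HIT | VC [39, 31]
  [10] addr=0xad blk=21 s=5: MISS | VC [39, 31]
  [11] addr=0x193 blk=50 s=2: MISS | VC [39, 31]
  [12] addr=0xfd blk=31 s=7: VC-HIT | VC [39, 55]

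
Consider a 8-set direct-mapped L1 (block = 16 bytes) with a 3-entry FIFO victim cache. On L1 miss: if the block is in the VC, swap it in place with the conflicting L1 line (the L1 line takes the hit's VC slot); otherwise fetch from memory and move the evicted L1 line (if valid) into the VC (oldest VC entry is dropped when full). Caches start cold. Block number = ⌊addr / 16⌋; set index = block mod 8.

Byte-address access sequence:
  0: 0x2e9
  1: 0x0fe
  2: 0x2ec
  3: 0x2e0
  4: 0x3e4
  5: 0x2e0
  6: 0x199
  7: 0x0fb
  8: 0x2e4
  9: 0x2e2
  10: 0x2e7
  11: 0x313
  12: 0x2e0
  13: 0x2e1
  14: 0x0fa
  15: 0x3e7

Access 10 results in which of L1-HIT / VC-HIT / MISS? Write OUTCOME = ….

#0 0x2e9→b46/s6 MISS; vc=[]
#1 0xfe→b15/s7 MISS; vc=[]
#2 0x2ec→b46/s6 L1-HIT; vc=[]
#3 0x2e0→b46/s6 L1-HIT; vc=[]
#4 0x3e4→b62/s6 MISS; vc=[46]
#5 0x2e0→b46/s6 VC-HIT; vc=[62]
#6 0x199→b25/s1 MISS; vc=[62]
#7 0xfb→b15/s7 L1-HIT; vc=[62]
#8 0x2e4→b46/s6 L1-HIT; vc=[62]
#9 0x2e2→b46/s6 L1-HIT; vc=[62]
#10 0x2e7→b46/s6 L1-HIT; vc=[62]
#11 0x313→b49/s1 MISS; vc=[62,25]
#12 0x2e0→b46/s6 L1-HIT; vc=[62,25]
#13 0x2e1→b46/s6 L1-HIT; vc=[62,25]
#14 0xfa→b15/s7 L1-HIT; vc=[62,25]
#15 0x3e7→b62/s6 VC-HIT; vc=[46,25]

OUTCOME = L1-HIT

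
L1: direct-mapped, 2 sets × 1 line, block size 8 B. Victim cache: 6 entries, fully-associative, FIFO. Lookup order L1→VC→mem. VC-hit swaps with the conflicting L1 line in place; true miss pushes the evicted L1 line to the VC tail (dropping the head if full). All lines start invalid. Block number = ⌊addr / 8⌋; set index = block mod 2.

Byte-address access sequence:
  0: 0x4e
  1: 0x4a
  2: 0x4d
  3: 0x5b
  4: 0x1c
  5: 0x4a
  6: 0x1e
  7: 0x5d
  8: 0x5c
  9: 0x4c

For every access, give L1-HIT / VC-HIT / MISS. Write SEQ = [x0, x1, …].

SEQ = [MISS, L1-HIT, L1-HIT, MISS, MISS, VC-HIT, VC-HIT, VC-HIT, L1-HIT, VC-HIT]

  [0] addr=0x4e blk=9 s=1: MISS | VC []
  [1] addr=0x4a blk=9 s=1: L1-HIT | VC []
  [2] addr=0x4d blk=9 s=1: L1-HIT | VC []
  [3] addr=0x5b blk=11 s=1: MISS | VC [9]
  [4] addr=0x1c blk=3 s=1: MISS | VC [9, 11]
  [5] addr=0x4a blk=9 s=1: VC-HIT | VC [3, 11]
  [6] addr=0x1e blk=3 s=1: VC-HIT | VC [9, 11]
  [7] addr=0x5d blk=11 s=1: VC-HIT | VC [9, 3]
  [8] addr=0x5c blk=11 s=1: L1-HIT | VC [9, 3]
  [9] addr=0x4c blk=9 s=1: VC-HIT | VC [11, 3]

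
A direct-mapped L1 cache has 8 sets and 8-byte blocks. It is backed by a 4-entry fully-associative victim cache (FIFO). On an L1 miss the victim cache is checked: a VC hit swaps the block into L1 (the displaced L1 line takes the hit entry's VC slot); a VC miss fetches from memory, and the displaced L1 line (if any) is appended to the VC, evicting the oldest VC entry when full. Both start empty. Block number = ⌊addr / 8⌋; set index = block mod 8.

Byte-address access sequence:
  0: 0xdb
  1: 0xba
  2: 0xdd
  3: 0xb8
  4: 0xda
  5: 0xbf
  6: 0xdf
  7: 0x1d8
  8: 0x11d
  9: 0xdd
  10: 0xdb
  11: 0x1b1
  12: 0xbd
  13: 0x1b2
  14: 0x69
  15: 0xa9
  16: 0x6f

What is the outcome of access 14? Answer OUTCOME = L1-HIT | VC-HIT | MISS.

OUTCOME = MISS

  [0] addr=0xdb blk=27 s=3: MISS | VC []
  [1] addr=0xba blk=23 s=7: MISS | VC []
  [2] addr=0xdd blk=27 s=3: L1-HIT | VC []
  [3] addr=0xb8 blk=23 s=7: L1-HIT | VC []
  [4] addr=0xda blk=27 s=3: L1-HIT | VC []
  [5] addr=0xbf blk=23 s=7: L1-HIT | VC []
  [6] addr=0xdf blk=27 s=3: L1-HIT | VC []
  [7] addr=0x1d8 blk=59 s=3: MISS | VC [27]
  [8] addr=0x11d blk=35 s=3: MISS | VC [27, 59]
  [9] addr=0xdd blk=27 s=3: VC-HIT | VC [35, 59]
  [10] addr=0xdb blk=27 s=3: L1-HIT | VC [35, 59]
  [11] addr=0x1b1 blk=54 s=6: MISS | VC [35, 59]
  [12] addr=0xbd blk=23 s=7: L1-HIT | VC [35, 59]
  [13] addr=0x1b2 blk=54 s=6: L1-HIT | VC [35, 59]
  [14] addr=0x69 blk=13 s=5: MISS | VC [35, 59]
  [15] addr=0xa9 blk=21 s=5: MISS | VC [35, 59, 13]
  [16] addr=0x6f blk=13 s=5: VC-HIT | VC [35, 59, 21]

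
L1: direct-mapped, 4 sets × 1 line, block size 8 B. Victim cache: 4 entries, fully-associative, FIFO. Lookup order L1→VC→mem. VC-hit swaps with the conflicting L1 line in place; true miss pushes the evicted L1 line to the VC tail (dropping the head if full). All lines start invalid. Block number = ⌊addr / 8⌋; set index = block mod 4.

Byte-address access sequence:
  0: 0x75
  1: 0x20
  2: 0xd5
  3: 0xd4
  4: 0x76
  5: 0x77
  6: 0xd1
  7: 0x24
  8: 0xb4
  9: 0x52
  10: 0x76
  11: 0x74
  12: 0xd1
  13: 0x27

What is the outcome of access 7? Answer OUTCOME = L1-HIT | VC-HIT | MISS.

OUTCOME = L1-HIT

#0 0x75→b14/s2 MISS; vc=[]
#1 0x20→b4/s0 MISS; vc=[]
#2 0xd5→b26/s2 MISS; vc=[14]
#3 0xd4→b26/s2 L1-HIT; vc=[14]
#4 0x76→b14/s2 VC-HIT; vc=[26]
#5 0x77→b14/s2 L1-HIT; vc=[26]
#6 0xd1→b26/s2 VC-HIT; vc=[14]
#7 0x24→b4/s0 L1-HIT; vc=[14]
#8 0xb4→b22/s2 MISS; vc=[14,26]
#9 0x52→b10/s2 MISS; vc=[14,26,22]
#10 0x76→b14/s2 VC-HIT; vc=[10,26,22]
#11 0x74→b14/s2 L1-HIT; vc=[10,26,22]
#12 0xd1→b26/s2 VC-HIT; vc=[10,14,22]
#13 0x27→b4/s0 L1-HIT; vc=[10,14,22]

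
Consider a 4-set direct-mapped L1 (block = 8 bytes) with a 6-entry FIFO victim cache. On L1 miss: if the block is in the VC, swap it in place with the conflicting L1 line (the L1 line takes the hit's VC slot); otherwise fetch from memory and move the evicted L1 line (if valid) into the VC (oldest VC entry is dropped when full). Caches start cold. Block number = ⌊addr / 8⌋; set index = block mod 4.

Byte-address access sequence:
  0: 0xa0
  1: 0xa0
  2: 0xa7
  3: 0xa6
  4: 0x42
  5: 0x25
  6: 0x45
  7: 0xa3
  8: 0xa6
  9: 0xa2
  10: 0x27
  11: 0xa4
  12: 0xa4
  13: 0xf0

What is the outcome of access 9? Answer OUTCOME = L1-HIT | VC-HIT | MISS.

OUTCOME = L1-HIT

  [0] addr=0xa0 blk=20 s=0: MISS | VC []
  [1] addr=0xa0 blk=20 s=0: L1-HIT | VC []
  [2] addr=0xa7 blk=20 s=0: L1-HIT | VC []
  [3] addr=0xa6 blk=20 s=0: L1-HIT | VC []
  [4] addr=0x42 blk=8 s=0: MISS | VC [20]
  [5] addr=0x25 blk=4 s=0: MISS | VC [20, 8]
  [6] addr=0x45 blk=8 s=0: VC-HIT | VC [20, 4]
  [7] addr=0xa3 blk=20 s=0: VC-HIT | VC [8, 4]
  [8] addr=0xa6 blk=20 s=0: L1-HIT | VC [8, 4]
  [9] addr=0xa2 blk=20 s=0: L1-HIT | VC [8, 4]
  [10] addr=0x27 blk=4 s=0: VC-HIT | VC [8, 20]
  [11] addr=0xa4 blk=20 s=0: VC-HIT | VC [8, 4]
  [12] addr=0xa4 blk=20 s=0: L1-HIT | VC [8, 4]
  [13] addr=0xf0 blk=30 s=2: MISS | VC [8, 4]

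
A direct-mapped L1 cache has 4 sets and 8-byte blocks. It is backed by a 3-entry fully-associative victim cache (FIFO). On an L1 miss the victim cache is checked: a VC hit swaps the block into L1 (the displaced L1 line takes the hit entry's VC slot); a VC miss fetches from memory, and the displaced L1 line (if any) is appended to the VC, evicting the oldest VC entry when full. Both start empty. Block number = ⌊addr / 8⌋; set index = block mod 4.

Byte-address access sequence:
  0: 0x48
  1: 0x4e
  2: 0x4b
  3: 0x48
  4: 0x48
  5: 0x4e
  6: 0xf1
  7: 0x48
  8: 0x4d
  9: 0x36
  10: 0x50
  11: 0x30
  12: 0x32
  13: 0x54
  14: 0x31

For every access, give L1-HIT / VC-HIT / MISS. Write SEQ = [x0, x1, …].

0: 0x48 (blk 9, set 1) → MISS  vc=[]
1: 0x4e (blk 9, set 1) → L1-HIT  vc=[]
2: 0x4b (blk 9, set 1) → L1-HIT  vc=[]
3: 0x48 (blk 9, set 1) → L1-HIT  vc=[]
4: 0x48 (blk 9, set 1) → L1-HIT  vc=[]
5: 0x4e (blk 9, set 1) → L1-HIT  vc=[]
6: 0xf1 (blk 30, set 2) → MISS  vc=[]
7: 0x48 (blk 9, set 1) → L1-HIT  vc=[]
8: 0x4d (blk 9, set 1) → L1-HIT  vc=[]
9: 0x36 (blk 6, set 2) → MISS  vc=[30]
10: 0x50 (blk 10, set 2) → MISS  vc=[30, 6]
11: 0x30 (blk 6, set 2) → VC-HIT  vc=[30, 10]
12: 0x32 (blk 6, set 2) → L1-HIT  vc=[30, 10]
13: 0x54 (blk 10, set 2) → VC-HIT  vc=[30, 6]
14: 0x31 (blk 6, set 2) → VC-HIT  vc=[30, 10]

SEQ = [MISS, L1-HIT, L1-HIT, L1-HIT, L1-HIT, L1-HIT, MISS, L1-HIT, L1-HIT, MISS, MISS, VC-HIT, L1-HIT, VC-HIT, VC-HIT]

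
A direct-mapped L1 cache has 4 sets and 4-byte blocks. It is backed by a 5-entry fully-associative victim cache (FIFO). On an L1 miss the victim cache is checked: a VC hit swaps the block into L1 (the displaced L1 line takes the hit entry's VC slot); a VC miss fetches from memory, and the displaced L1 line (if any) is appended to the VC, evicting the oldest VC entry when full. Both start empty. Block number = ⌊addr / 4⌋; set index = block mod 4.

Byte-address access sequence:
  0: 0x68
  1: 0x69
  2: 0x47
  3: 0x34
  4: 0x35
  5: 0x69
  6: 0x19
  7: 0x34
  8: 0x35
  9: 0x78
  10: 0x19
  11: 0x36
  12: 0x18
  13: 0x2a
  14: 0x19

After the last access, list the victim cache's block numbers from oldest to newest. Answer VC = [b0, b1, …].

VC = [17, 26, 30, 10]

#0 0x68→b26/s2 MISS; vc=[]
#1 0x69→b26/s2 L1-HIT; vc=[]
#2 0x47→b17/s1 MISS; vc=[]
#3 0x34→b13/s1 MISS; vc=[17]
#4 0x35→b13/s1 L1-HIT; vc=[17]
#5 0x69→b26/s2 L1-HIT; vc=[17]
#6 0x19→b6/s2 MISS; vc=[17,26]
#7 0x34→b13/s1 L1-HIT; vc=[17,26]
#8 0x35→b13/s1 L1-HIT; vc=[17,26]
#9 0x78→b30/s2 MISS; vc=[17,26,6]
#10 0x19→b6/s2 VC-HIT; vc=[17,26,30]
#11 0x36→b13/s1 L1-HIT; vc=[17,26,30]
#12 0x18→b6/s2 L1-HIT; vc=[17,26,30]
#13 0x2a→b10/s2 MISS; vc=[17,26,30,6]
#14 0x19→b6/s2 VC-HIT; vc=[17,26,30,10]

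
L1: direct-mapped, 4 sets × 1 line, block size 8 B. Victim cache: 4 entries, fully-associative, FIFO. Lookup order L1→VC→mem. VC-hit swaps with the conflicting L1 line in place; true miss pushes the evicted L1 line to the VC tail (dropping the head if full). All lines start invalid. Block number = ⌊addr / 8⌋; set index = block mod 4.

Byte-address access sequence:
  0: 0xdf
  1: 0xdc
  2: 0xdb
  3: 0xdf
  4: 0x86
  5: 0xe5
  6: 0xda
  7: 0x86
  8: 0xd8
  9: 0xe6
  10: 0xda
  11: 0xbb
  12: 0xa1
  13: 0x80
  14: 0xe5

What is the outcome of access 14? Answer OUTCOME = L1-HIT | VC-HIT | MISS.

#0 0xdf→b27/s3 MISS; vc=[]
#1 0xdc→b27/s3 L1-HIT; vc=[]
#2 0xdb→b27/s3 L1-HIT; vc=[]
#3 0xdf→b27/s3 L1-HIT; vc=[]
#4 0x86→b16/s0 MISS; vc=[]
#5 0xe5→b28/s0 MISS; vc=[16]
#6 0xda→b27/s3 L1-HIT; vc=[16]
#7 0x86→b16/s0 VC-HIT; vc=[28]
#8 0xd8→b27/s3 L1-HIT; vc=[28]
#9 0xe6→b28/s0 VC-HIT; vc=[16]
#10 0xda→b27/s3 L1-HIT; vc=[16]
#11 0xbb→b23/s3 MISS; vc=[16,27]
#12 0xa1→b20/s0 MISS; vc=[16,27,28]
#13 0x80→b16/s0 VC-HIT; vc=[20,27,28]
#14 0xe5→b28/s0 VC-HIT; vc=[20,27,16]

OUTCOME = VC-HIT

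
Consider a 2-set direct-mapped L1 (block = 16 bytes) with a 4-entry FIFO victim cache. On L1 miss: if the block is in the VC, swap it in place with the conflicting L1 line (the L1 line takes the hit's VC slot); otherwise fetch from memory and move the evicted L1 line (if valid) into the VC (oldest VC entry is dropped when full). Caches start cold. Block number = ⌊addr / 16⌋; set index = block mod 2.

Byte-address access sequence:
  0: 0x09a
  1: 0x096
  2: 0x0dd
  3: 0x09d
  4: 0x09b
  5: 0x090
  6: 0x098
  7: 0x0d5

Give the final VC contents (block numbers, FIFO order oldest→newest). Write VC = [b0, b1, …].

VC = [9]

0: 0x9a (blk 9, set 1) → MISS  vc=[]
1: 0x96 (blk 9, set 1) → L1-HIT  vc=[]
2: 0xdd (blk 13, set 1) → MISS  vc=[9]
3: 0x9d (blk 9, set 1) → VC-HIT  vc=[13]
4: 0x9b (blk 9, set 1) → L1-HIT  vc=[13]
5: 0x90 (blk 9, set 1) → L1-HIT  vc=[13]
6: 0x98 (blk 9, set 1) → L1-HIT  vc=[13]
7: 0xd5 (blk 13, set 1) → VC-HIT  vc=[9]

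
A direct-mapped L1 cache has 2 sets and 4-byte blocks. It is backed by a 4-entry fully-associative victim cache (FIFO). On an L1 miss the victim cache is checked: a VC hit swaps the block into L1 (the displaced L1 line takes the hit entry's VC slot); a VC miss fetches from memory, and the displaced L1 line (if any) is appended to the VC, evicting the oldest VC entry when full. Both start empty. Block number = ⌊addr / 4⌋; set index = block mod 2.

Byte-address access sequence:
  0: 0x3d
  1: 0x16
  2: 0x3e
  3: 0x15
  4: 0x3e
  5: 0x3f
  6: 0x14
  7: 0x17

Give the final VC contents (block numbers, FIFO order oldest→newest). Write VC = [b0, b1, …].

#0 0x3d→b15/s1 MISS; vc=[]
#1 0x16→b5/s1 MISS; vc=[15]
#2 0x3e→b15/s1 VC-HIT; vc=[5]
#3 0x15→b5/s1 VC-HIT; vc=[15]
#4 0x3e→b15/s1 VC-HIT; vc=[5]
#5 0x3f→b15/s1 L1-HIT; vc=[5]
#6 0x14→b5/s1 VC-HIT; vc=[15]
#7 0x17→b5/s1 L1-HIT; vc=[15]

VC = [15]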